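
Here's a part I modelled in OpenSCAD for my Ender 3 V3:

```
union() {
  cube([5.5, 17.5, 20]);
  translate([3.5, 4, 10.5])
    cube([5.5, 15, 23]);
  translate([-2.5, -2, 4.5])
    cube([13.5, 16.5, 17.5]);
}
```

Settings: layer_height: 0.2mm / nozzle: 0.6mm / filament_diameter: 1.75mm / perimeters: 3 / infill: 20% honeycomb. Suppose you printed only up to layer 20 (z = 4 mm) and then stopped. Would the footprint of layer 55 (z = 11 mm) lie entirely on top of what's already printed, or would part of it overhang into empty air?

part overhangs

Compare the two slices. At z = 4: the 5.5×17.5 cube contributes its full rectangle (area 96.25 mm²); the cube at (3.5, 4) is not intersected at this z (z outside [10.5, 33.5]); the cube at (-2.5, -2) does not reach this height (z outside [4.5, 22]); Merging all regions: only the 5.5×17.5 cube is present, so the union is just that shape — area = 96.25 mm². At z = 11: the 5.5×17.5 cube contributes its full rectangle (area 96.25 mm²); the cube at (3.5, 4) (footprint 5.5×15) is included at this height (area 82.50 mm²); the cube at (-2.5, -2) (footprint 13.5×16.5) is included at this height (area 222.75 mm²); Taking the union: the regions partially overlap — summed areas 401.50 mm² minus the doubly-counted overlap 143.50 mm² gives 258.00 mm² — area = 258.00 mm². Checking containment: at z = 11 the cross-section extends beyond the z = 4 cross-section by about 161.75 mm².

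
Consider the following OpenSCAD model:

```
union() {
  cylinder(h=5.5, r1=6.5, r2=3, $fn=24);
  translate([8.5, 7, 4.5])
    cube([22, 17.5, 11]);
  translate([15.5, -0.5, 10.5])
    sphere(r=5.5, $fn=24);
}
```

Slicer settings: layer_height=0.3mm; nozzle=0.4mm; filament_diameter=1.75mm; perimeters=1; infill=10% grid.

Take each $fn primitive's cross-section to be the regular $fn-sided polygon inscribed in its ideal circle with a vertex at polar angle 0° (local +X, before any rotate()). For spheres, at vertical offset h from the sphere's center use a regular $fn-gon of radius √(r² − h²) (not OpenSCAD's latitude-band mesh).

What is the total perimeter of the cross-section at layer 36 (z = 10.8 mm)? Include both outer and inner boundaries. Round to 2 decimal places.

113.41 mm

At z = 10.8 mm: the cone is not intersected at this z (z outside [0, 5.5]); the cube at (8.5, 7) (footprint 22×17.5) is included at this height (perimeter 79.00 mm); the r=5.5 sphere at (15.5, -0.5) contributes a regular 24-gon of circumradius √(5.5²−0.3²) = 5.492 (perimeter = 2·24·5.492·sin(180°/24) = 34.41 mm); Merging all regions: the 2 present regions are separate (no shared area or edge), so areas and boundary lengths simply add and each stays a separate island — boundary = 113.41 mm. Overall, the cross-section has 2 separate islands. Total boundary length (outer) = 113.41 mm.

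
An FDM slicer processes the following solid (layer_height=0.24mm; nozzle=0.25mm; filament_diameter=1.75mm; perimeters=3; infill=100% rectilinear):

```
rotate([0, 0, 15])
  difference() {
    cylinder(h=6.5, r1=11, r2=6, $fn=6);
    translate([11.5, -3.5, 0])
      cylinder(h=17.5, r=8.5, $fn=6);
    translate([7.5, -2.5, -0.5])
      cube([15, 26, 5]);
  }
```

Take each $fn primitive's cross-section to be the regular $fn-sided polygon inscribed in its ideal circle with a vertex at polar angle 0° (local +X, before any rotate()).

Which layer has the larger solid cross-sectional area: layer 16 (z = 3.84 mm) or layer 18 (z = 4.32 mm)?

layer 16 (z = 3.84 mm)

Layer 16 (z = 3.84): the cone contributes a regular 6-gon of circumradius 8.046 (interpolated between r1=11 and r2=6 at t=0.591) (area = (6/2)·8.046²·sin(360°/6) = 168.20 mm²); the cylinder at (11.5, -3.5): section is a regular 6-gon, circumradius r=8.5 (area = (6/2)·8.500²·sin(360°/6) = 187.71 mm²); the cube at (7.5, -2.5) is present — its section is the full 15×26 rectangle (area 390.00 mm²); After the difference (first − rest): starting from the cone (168.20 mm²), the r=8.5 cylinder at (11.5, -3.5) partially overlaps it — only the 18.52 mm² overlap (of its 187.71 mm²) is removed, clipping the outline; the 15×26 cube at (7.5, -2.5) misses the remaining region (no effect) — area = 149.69 mm²; (whole slice rotated 15° about Z — lengths, areas and connectivity unchanged). So its area = 149.69 mm². Layer 18 (z = 4.32): the cone: at t=0.665 of its height the radius interpolates to r₁+(r₂−r₁)t = 7.677, giving a regular 6-gon of that circumradius (area = (6/2)·7.677²·sin(360°/6) = 153.12 mm²); the r=8.5 cylinder at (11.5, -3.5) gives a regular 6-gon of circumradius 8.5 (constant along its height) (area = (6/2)·8.500²·sin(360°/6) = 187.71 mm²); the cube at (7.5, -2.5) (footprint 15×26) is included at this height (area 390.00 mm²); Taking the first minus the rest: starting from the cone (153.12 mm²), the r=8.5 cylinder at (11.5, -3.5) partially overlaps it — only the 15.41 mm² overlap (of its 187.71 mm²) is removed, clipping the outline; the 15×26 cube at (7.5, -2.5) misses the remaining region (no effect) — area = 137.71 mm²; (whole slice rotated 15° about Z — lengths, areas and connectivity unchanged). So its area = 137.71 mm². Layer 16 is larger (149.69 vs 137.71 mm²).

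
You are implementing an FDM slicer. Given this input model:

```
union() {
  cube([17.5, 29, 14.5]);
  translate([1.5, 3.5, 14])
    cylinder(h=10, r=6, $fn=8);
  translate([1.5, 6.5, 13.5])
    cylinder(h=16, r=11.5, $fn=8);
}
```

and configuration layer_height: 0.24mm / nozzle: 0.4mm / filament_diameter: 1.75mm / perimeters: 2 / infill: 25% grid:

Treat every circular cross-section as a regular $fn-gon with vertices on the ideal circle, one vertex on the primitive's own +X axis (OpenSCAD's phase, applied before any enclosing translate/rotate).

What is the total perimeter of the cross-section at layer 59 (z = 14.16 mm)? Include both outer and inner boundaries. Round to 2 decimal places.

At z = 14.16 mm: the cube is present — its section is the full 17.5×29 rectangle (perimeter 93.00 mm); the r=6 cylinder at (1.5, 3.5) contributes a regular 8-gon of circumradius 6 (perimeter = 2·8·6.000·sin(180°/8) = 36.74 mm); the r=11.5 cylinder at (1.5, 6.5) contributes a regular 8-gon of circumradius 11.5 (perimeter = 2·8·11.500·sin(180°/8) = 70.41 mm); Taking the union: the regions partially overlap (shared area 287.87 mm²), so the edge portions inside another operand are dropped and the merged outline is re-measured after clipping — boundary = 109.46 mm. Overall, the cross-section is a single solid region. Total boundary length (outer) = 109.46 mm.

109.46 mm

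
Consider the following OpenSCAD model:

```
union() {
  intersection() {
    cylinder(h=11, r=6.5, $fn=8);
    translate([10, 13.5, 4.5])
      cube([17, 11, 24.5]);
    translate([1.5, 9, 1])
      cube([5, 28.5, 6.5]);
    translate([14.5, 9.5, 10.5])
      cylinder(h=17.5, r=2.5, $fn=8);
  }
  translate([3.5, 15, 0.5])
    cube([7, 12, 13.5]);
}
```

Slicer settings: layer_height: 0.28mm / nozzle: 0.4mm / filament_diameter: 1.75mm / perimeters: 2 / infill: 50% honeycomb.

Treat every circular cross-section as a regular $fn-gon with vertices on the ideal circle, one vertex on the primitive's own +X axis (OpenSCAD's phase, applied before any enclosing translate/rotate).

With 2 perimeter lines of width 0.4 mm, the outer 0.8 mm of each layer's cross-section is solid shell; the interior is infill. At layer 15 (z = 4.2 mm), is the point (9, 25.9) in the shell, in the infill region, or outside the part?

infill

At z = 4.2 mm: the r=6.5 cylinder gives a regular 8-gon of circumradius 6.5 (constant along its height); the cube at (10, 13.5) is not intersected at this z (z outside [4.5, 29]); the 5×28.5 cube at (1.5, 9) contributes its full rectangle; the cylinder at (14.5, 9.5) is absent (z outside [10.5, 28]); After intersecting: at least one operand is absent at this height, so nothing remains; the cube at (3.5, 15) (footprint 7×12) is included at this height; Merging all regions: only the 7×12 cube at (3.5, 15) is present, so the union is just that shape — 1 connected region. Overall, the cross-section is a single solid region. The nearest boundary edge runs (10.50, 27.00)→(3.50, 27.00); distance from the point to it = 1.10 mm. The point is inside the cross-section and 1.10 mm from the nearest boundary — more than the 0.8 mm shell width (2 × 0.4), so it's in the infill interior.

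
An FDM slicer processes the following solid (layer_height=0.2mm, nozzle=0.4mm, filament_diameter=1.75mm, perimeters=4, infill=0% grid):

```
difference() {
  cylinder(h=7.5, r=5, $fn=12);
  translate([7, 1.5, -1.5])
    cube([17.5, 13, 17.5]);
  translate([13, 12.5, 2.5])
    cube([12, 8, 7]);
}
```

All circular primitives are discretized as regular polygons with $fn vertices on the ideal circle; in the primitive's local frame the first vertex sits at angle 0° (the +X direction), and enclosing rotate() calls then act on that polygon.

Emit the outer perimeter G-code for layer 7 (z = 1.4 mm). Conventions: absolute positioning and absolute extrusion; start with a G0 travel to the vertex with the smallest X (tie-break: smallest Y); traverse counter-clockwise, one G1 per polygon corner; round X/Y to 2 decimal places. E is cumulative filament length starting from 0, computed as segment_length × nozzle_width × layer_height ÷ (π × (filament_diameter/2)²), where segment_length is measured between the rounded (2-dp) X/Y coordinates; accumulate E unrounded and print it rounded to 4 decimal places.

At z = 1.4 mm: the r=5 cylinder gives a regular 12-gon of circumradius 5 (constant along its height); the cube at (7, 1.5) is present — its section is the full 17.5×13 rectangle; the cube at (13, 12.5) is not intersected at this z (z outside [2.5, 9.5]); Subtracting the remaining from the first: starting from the r=5 cylinder, the 17.5×13 cube at (7, 1.5) misses the remaining region (no effect) — 1 connected region. The outline is a single polygon with 12 vertices. Extrusion per mm of travel: 0.4 × 0.2 / (π × 0.875²) = 0.033260. Accumulating E over each segment gives final E = 1.0330.

G0 X-5.00 Y0.00 Z1.40
G1 X-4.33 Y-2.50 E0.0861
G1 X-2.50 Y-4.33 E0.1722
G1 X0.00 Y-5.00 E0.2582
G1 X2.50 Y-4.33 E0.3443
G1 X4.33 Y-2.50 E0.4304
G1 X5.00 Y0.00 E0.5165
G1 X4.33 Y2.50 E0.6026
G1 X2.50 Y4.33 E0.6887
G1 X0.00 Y5.00 E0.7747
G1 X-2.50 Y4.33 E0.8608
G1 X-4.33 Y2.50 E0.9469
G1 X-5.00 Y0.00 E1.0330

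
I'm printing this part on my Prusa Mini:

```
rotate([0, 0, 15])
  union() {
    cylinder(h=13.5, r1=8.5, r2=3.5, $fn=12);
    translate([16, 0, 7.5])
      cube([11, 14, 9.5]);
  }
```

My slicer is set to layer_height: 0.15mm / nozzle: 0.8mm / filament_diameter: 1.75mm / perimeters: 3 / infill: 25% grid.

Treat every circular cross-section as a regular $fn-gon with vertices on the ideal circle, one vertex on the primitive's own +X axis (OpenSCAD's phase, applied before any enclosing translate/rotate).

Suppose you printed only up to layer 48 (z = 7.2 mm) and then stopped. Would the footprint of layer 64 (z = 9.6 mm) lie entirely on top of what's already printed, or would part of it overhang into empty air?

part overhangs

Compare the two slices. At z = 7.2: the cone contributes a regular 12-gon of circumradius 5.833 (interpolated between r1=8.5 and r2=3.5 at t=0.533) (area = (12/2)·5.833²·sin(360°/12) = 102.08 mm²); the cube at (16, 0) is absent (z outside [7.5, 17]); Merging all regions: only the cone is present, so the union is just that shape — area = 102.08 mm²; (whole slice rotated 15° about Z — lengths, areas and connectivity unchanged). At z = 9.6: the cone: at t=0.711 of its height the radius interpolates to r₁+(r₂−r₁)t = 4.944, giving a regular 12-gon of that circumradius (area = (12/2)·4.944²·sin(360°/12) = 73.34 mm²); the cube at (16, 0) (footprint 11×14) is included at this height (area 154.00 mm²); Taking the union: the 2 present regions are separate (no shared area or edge), so areas and boundary lengths simply add and each stays a separate island — area = 227.34 mm²; (whole slice rotated 15° about Z — lengths, areas and connectivity unchanged). Checking containment: at z = 9.6 the cross-section extends beyond the z = 7.2 cross-section by about 154.00 mm².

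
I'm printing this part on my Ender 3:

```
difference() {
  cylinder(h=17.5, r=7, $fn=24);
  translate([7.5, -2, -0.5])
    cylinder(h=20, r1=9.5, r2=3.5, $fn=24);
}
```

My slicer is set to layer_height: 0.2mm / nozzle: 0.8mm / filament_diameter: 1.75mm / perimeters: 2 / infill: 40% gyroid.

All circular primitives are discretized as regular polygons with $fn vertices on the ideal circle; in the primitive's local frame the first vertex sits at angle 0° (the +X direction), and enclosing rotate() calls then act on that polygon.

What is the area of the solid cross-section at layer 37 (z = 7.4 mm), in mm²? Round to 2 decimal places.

At z = 7.4 mm: the cylinder: section is a regular 24-gon, circumradius r=7 (area = (24/2)·7.000²·sin(360°/24) = 152.19 mm²); the cone at (7.5, -2): at t=0.395 of its height the radius interpolates to r₁+(r₂−r₁)t = 7.130, giving a regular 24-gon of that circumradius (area = (24/2)·7.130²·sin(360°/24) = 157.89 mm²); Taking the first minus the rest: starting from the r=7 cylinder (152.19 mm²), the cone at (7.5, -2) partially overlaps it — only the 51.78 mm² overlap (of its 157.89 mm²) is removed, clipping the outline — area = 100.41 mm². Overall, the cross-section is a single solid region. Net area = 100.41 mm².

100.41 mm²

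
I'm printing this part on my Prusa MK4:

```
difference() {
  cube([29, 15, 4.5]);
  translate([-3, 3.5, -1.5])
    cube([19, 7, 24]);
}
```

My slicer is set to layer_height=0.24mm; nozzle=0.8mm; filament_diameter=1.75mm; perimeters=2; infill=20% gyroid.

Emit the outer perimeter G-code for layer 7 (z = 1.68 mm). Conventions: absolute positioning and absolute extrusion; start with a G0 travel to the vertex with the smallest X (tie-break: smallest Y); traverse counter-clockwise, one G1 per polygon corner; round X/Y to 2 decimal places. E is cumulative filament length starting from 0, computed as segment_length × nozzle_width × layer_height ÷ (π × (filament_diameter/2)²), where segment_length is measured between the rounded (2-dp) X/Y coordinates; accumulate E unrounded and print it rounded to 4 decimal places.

At z = 1.68 mm: the cube (footprint 29×15) is included at this height; the cube at (-3, 3.5) is present — its section is the full 19×7 rectangle; Taking the first minus the rest: starting from the 29×15 cube, the 19×7 cube at (-3, 3.5) partially overlaps it — only the 112.00 mm² overlap (of its 133.00 mm²) is removed, clipping the outline — 1 connected region. The outline is a single polygon with 8 vertices. Extrusion per mm of travel: 0.8 × 0.24 / (π × 0.875²) = 0.079824. Accumulating E over each segment gives final E = 9.5789.

G0 X0.00 Y0.00 Z1.68
G1 X29.00 Y0.00 E2.3149
G1 X29.00 Y15.00 E3.5123
G1 X0.00 Y15.00 E5.8272
G1 X0.00 Y10.50 E6.1864
G1 X16.00 Y10.50 E7.4636
G1 X16.00 Y3.50 E8.0223
G1 X0.00 Y3.50 E9.2995
G1 X0.00 Y0.00 E9.5789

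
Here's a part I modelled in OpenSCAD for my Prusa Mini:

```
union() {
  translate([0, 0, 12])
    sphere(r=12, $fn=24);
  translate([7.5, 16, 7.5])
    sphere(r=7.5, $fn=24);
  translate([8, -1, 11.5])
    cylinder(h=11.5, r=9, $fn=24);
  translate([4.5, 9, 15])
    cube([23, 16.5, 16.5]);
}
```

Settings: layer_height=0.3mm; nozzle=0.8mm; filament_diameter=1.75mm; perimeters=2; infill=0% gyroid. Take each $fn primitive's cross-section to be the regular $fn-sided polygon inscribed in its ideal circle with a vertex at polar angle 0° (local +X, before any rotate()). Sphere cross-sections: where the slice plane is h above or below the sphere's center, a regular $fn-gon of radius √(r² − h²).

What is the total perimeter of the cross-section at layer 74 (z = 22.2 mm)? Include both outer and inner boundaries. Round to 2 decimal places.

At z = 22.2 mm: the r=12 sphere contributes a regular 24-gon of circumradius √(12²−10.2²) = 6.321 (perimeter = 2·24·6.321·sin(180°/24) = 39.61 mm); the sphere at (7.5, 16) is absent (|z−center|=14.700 > r=7.5); the r=9 cylinder at (8, -1) gives a regular 24-gon of circumradius 9 (constant along its height) (perimeter = 2·24·9.000·sin(180°/24) = 56.39 mm); the 23×16.5 cube at (4.5, 9) contributes its full rectangle (perimeter 79.00 mm); Taking the union: the regions partially overlap (shared area 63.33 mm²), so the edge portions inside another operand are dropped and the merged outline is re-measured after clipping — boundary = 144.84 mm. Overall, the cross-section has 2 separate islands. Total boundary length (outer) = 144.84 mm.

144.84 mm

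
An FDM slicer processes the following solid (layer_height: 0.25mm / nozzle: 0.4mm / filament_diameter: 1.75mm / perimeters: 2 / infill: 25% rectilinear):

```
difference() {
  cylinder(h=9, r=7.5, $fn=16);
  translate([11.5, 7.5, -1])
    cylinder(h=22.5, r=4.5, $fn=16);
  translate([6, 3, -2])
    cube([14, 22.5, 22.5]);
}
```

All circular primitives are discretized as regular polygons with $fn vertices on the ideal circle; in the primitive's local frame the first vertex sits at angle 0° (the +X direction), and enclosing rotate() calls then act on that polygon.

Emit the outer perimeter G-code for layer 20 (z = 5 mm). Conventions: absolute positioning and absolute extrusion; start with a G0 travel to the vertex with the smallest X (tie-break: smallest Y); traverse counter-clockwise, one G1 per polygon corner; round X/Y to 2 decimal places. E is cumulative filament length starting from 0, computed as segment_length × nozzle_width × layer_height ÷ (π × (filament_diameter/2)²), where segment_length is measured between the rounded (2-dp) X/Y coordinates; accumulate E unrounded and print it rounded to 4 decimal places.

At z = 5 mm: the r=7.5 cylinder gives a regular 16-gon of circumradius 7.5 (constant along its height); the cylinder at (11.5, 7.5): section is a regular 16-gon, circumradius r=4.5; the cube at (6, 3) (footprint 14×22.5) is included at this height; Subtracting the remaining from the first: starting from the r=7.5 cylinder, the r=4.5 cylinder at (11.5, 7.5) misses the remaining region (no effect); the 14×22.5 cube at (6, 3) partially overlaps it — only the 0.53 mm² overlap (of its 315.00 mm²) is removed, clipping the outline — 1 connected region. The outline is a single polygon with 19 vertices. Extrusion per mm of travel: 0.4 × 0.25 / (π × 0.875²) = 0.041575. Accumulating E over each segment gives final E = 1.9708.

G0 X-7.50 Y0.00 Z5.00
G1 X-6.93 Y-2.87 E0.1217
G1 X-5.30 Y-5.30 E0.2433
G1 X-2.87 Y-6.93 E0.3650
G1 X0.00 Y-7.50 E0.4866
G1 X2.87 Y-6.93 E0.6083
G1 X5.30 Y-5.30 E0.7299
G1 X6.93 Y-2.87 E0.8516
G1 X7.50 Y0.00 E0.9732
G1 X6.93 Y2.87 E1.0949
G1 X6.84 Y3.00 E1.1014
G1 X6.00 Y3.00 E1.1364
G1 X6.00 Y4.26 E1.1887
G1 X5.30 Y5.30 E1.2409
G1 X2.87 Y6.93 E1.3625
G1 X0.00 Y7.50 E1.4842
G1 X-2.87 Y6.93 E1.6058
G1 X-5.30 Y5.30 E1.7275
G1 X-6.93 Y2.87 E1.8491
G1 X-7.50 Y0.00 E1.9708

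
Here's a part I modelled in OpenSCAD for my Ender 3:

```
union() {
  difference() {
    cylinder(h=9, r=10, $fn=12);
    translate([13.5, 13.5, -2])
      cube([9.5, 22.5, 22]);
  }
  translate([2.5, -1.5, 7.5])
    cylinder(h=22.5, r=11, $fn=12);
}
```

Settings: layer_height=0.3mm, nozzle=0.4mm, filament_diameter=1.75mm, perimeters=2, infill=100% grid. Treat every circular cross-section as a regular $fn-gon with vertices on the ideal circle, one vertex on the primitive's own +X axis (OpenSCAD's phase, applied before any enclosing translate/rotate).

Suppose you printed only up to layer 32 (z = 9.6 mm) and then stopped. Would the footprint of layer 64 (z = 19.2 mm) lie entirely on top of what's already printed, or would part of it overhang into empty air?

Compare the two slices. At z = 9.6: the cylinder is not intersected at this z (z outside [0, 9]); the cube at (13.5, 13.5) is present — its section is the full 9.5×22.5 rectangle (area 213.75 mm²); After the difference (first − rest): the first operand is absent here, so nothing remains; the cylinder at (2.5, -1.5): section is a regular 12-gon, circumradius r=11 (area = (12/2)·11.000²·sin(360°/12) = 363.00 mm²); Merging all regions: only the r=11 cylinder at (2.5, -1.5) is present, so the union is just that shape — area = 363.00 mm². At z = 19.2: the cylinder does not reach this height (z outside [0, 9]); the 9.5×22.5 cube at (13.5, 13.5) contributes its full rectangle (area 213.75 mm²); Taking the first minus the rest: the first operand is absent here, so nothing remains; the cylinder at (2.5, -1.5): section is a regular 12-gon, circumradius r=11 (area = (12/2)·11.000²·sin(360°/12) = 363.00 mm²); Merging all regions: only the r=11 cylinder at (2.5, -1.5) is present, so the union is just that shape — area = 363.00 mm². Checking containment: the cross-section at z = 19.2 is a subset of the cross-section at z = 9.6.

entirely on top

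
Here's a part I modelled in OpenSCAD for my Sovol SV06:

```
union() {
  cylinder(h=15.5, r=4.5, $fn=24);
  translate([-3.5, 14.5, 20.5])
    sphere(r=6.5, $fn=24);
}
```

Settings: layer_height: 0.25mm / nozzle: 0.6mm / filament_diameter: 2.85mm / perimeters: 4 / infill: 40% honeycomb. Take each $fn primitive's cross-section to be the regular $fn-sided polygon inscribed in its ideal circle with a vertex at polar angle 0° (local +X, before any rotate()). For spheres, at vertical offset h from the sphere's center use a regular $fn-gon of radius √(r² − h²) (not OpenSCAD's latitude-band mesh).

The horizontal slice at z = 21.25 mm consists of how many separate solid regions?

At z = 21.25 mm: the cylinder does not reach this height (z outside [0, 15.5]); the sphere at (-3.5, 14.5): section is a regular 24-gon, circumradius = √(r²−h²) = √(6.5²−0.75²) = 6.457; Taking the union: only the r=6.5 sphere at (-3.5, 14.5) is present, so the union is just that shape — 1 connected region. The result has 1 disconnected region.

1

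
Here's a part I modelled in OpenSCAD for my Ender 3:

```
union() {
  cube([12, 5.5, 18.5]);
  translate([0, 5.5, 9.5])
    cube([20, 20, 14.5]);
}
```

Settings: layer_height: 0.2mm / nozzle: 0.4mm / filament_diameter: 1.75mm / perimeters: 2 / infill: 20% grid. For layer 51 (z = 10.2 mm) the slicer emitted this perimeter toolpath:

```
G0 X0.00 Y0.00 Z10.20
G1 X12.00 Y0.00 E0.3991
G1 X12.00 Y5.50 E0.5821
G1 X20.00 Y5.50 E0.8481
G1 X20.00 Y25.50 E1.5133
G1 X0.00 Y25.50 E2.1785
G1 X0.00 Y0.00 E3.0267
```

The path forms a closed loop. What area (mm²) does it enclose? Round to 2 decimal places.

Apply the shoelace formula to the sequence of (X, Y) vertices; enclosed area = 466.00 mm².

466.00 mm²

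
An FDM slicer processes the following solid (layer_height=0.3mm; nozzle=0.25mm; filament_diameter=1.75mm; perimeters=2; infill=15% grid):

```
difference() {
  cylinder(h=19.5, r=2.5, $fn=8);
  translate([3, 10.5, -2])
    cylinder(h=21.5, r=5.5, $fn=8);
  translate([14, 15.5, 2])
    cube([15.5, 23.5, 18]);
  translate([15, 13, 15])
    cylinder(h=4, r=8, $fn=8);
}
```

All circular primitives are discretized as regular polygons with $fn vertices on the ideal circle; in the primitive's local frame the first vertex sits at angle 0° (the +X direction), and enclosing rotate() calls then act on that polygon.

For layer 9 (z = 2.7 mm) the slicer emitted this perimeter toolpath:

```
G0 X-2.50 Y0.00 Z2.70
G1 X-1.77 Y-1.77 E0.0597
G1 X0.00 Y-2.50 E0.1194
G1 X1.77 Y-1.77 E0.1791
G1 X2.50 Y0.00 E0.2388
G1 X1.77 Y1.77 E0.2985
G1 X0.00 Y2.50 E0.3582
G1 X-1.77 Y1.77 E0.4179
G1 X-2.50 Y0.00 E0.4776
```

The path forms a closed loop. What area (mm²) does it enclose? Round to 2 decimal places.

17.70 mm²

Apply the shoelace formula to the sequence of (X, Y) vertices; enclosed area = 17.70 mm².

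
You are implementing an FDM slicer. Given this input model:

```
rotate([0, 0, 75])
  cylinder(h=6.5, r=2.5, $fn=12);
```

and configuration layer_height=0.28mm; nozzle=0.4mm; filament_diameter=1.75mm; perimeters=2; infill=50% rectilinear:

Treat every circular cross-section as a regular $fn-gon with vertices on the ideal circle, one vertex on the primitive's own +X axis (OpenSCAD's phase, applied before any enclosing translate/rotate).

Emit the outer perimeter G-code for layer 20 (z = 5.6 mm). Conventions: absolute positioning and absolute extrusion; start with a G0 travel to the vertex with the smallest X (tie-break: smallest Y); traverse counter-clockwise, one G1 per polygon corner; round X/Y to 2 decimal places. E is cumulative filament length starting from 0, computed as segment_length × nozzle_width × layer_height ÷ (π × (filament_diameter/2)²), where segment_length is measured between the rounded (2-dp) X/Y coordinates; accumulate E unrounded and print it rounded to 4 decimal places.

G0 X-2.41 Y-0.65 Z5.60
G1 X-1.77 Y-1.77 E0.0601
G1 X-0.65 Y-2.41 E0.1201
G1 X0.65 Y-2.41 E0.1807
G1 X1.77 Y-1.77 E0.2407
G1 X2.41 Y-0.65 E0.3008
G1 X2.41 Y0.65 E0.3613
G1 X1.77 Y1.77 E0.4214
G1 X0.65 Y2.41 E0.4815
G1 X-0.65 Y2.41 E0.5420
G1 X-1.77 Y1.77 E0.6021
G1 X-2.41 Y0.65 E0.6621
G1 X-2.41 Y-0.65 E0.7227

At z = 5.6 mm: the r=2.5 cylinder gives a regular 12-gon of circumradius 2.5 (constant along its height); (whole slice rotated 75° about Z — lengths, areas and connectivity unchanged). The outline is a single polygon with 12 vertices. Extrusion per mm of travel: 0.4 × 0.28 / (π × 0.875²) = 0.046564. Accumulating E over each segment gives final E = 0.7227.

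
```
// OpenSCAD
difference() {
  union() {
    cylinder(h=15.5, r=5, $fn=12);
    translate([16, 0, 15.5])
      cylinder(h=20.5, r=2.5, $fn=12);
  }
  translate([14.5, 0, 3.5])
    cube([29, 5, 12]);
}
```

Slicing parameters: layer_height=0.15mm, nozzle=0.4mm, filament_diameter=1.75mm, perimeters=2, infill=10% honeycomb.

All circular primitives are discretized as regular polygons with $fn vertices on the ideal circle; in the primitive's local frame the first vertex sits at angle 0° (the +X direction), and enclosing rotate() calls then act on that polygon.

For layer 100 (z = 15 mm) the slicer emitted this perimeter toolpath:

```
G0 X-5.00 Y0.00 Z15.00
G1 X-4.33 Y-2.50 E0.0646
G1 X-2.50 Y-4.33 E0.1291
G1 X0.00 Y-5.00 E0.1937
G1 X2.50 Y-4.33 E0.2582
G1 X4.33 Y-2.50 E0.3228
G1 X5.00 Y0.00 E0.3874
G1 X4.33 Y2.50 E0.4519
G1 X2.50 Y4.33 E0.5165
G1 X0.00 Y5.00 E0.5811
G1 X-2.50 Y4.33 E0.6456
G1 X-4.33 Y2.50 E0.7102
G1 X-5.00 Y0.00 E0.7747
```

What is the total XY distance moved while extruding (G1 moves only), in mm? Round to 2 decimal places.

Sum the Euclidean lengths of each G1 segment: total = 31.06 mm.

31.06 mm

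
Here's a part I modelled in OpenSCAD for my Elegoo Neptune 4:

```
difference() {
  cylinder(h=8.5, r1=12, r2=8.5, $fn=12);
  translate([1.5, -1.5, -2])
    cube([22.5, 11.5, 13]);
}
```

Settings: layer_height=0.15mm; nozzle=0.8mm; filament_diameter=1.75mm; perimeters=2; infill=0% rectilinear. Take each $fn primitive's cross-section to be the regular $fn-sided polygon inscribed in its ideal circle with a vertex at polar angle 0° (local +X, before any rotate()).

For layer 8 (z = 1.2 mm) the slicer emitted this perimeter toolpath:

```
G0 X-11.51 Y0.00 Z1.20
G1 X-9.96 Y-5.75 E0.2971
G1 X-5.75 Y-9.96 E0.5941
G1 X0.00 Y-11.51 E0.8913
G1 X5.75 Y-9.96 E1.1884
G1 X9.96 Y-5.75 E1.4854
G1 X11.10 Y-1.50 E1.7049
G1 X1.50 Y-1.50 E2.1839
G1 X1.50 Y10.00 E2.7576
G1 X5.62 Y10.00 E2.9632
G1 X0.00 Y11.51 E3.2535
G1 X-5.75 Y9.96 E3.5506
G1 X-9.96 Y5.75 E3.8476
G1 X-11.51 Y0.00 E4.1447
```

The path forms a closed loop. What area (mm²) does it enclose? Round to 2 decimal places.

302.28 mm²

Apply the shoelace formula to the sequence of (X, Y) vertices; enclosed area = 302.28 mm².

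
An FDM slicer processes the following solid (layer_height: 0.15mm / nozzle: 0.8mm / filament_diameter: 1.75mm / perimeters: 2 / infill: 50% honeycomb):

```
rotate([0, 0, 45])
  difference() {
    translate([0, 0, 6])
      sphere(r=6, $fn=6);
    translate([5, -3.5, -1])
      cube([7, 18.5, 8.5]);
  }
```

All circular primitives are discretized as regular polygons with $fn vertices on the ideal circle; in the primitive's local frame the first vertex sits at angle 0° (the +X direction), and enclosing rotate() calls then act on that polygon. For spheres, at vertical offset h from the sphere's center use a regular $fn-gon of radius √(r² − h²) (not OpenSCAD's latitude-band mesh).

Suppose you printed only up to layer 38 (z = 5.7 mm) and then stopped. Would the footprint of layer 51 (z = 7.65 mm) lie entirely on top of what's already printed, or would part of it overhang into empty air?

Compare the two slices. At z = 5.7: the sphere: section is a regular 6-gon, circumradius = √(r²−h²) = √(6²−0.3²) = 5.992 (area = (6/2)·5.992²·sin(360°/6) = 93.30 mm²); the 7×18.5 cube at (5, -3.5) contributes its full rectangle (area 129.50 mm²); Taking the first minus the rest: starting from the r=6 sphere (93.30 mm²), the 7×18.5 cube at (5, -3.5) partially overlaps it — only the 1.71 mm² overlap (of its 129.50 mm²) is removed, clipping the outline — area = 91.59 mm²; (whole slice rotated 45° about Z — lengths, areas and connectivity unchanged). At z = 7.65: the sphere: section is a regular 6-gon, circumradius = √(r²−h²) = √(6²−1.65²) = 5.769 (area = (6/2)·5.769²·sin(360°/6) = 86.46 mm²); the cube at (5, -3.5) does not reach this height (z outside [-1, 7.5]); Subtracting the remaining from the first: none of the subtracted shapes is present at this height, so the r=6 sphere is unchanged — area = 86.46 mm²; (rotated 45° about Z; rotation is an isometry so areas/perimeters/island counts are preserved). Checking containment: at z = 7.65 the cross-section extends beyond the z = 5.7 cross-section by about 1.02 mm².

part overhangs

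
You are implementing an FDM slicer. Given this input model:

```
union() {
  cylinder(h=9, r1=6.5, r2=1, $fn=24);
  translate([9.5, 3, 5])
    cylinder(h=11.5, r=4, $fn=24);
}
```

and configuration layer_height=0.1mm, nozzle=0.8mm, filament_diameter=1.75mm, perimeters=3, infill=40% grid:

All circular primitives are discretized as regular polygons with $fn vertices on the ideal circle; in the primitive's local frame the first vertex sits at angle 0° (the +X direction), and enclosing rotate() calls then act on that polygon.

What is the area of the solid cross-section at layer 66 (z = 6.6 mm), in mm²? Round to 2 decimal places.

68.59 mm²

At z = 6.6 mm: the cone contributes a regular 24-gon of circumradius 2.467 (interpolated between r1=6.5 and r2=1 at t=0.733) (area = (24/2)·2.467²·sin(360°/24) = 18.90 mm²); the r=4 cylinder at (9.5, 3) contributes a regular 24-gon of circumradius 4 (area = (24/2)·4.000²·sin(360°/24) = 49.69 mm²); Taking the union: the 2 present regions are separate (no shared area or edge), so areas and boundary lengths simply add and each stays a separate island — area = 68.59 mm². Overall, the cross-section has 2 separate islands. Net area = 68.59 mm².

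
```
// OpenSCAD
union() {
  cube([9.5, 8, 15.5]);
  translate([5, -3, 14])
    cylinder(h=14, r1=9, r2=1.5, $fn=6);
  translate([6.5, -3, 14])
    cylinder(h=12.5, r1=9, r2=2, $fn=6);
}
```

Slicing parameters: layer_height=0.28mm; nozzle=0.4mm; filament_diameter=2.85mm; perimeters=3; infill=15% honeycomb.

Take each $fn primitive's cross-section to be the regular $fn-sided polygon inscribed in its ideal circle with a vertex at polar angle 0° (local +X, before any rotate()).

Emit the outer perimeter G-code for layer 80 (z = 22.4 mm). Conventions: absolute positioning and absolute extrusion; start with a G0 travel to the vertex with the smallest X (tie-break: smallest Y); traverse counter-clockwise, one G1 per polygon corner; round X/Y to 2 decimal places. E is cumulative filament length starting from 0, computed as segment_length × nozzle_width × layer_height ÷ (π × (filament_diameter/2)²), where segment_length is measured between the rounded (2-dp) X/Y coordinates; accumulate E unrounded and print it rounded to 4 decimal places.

At z = 22.4 mm: the cube does not reach this height (z outside [0, 15.5]); the cone at (5, -3) (r1=9→r2=1.5) has section circumradius 4.500 here — a regular 6-gon; the cone at (6.5, -3) contributes a regular 6-gon of circumradius 4.296 (interpolated between r1=9 and r2=2 at t=0.672); Merging all regions: the regions partially overlap (shared area 38.31 mm²), so overlapping operands fuse into one piece — 1 connected region. The outline is a single polygon with 10 vertices. Extrusion per mm of travel: 0.4 × 0.28 / (π × 1.425²) = 0.017557. Accumulating E over each segment gives final E = 0.5198.

G0 X0.50 Y-3.00 Z22.40
G1 X2.75 Y-6.90 E0.0790
G1 X7.25 Y-6.90 E0.1581
G1 X7.35 Y-6.72 E0.1617
G1 X8.65 Y-6.72 E0.1845
G1 X10.80 Y-3.00 E0.2599
G1 X8.65 Y0.72 E0.3354
G1 X7.35 Y0.72 E0.3582
G1 X7.25 Y0.90 E0.3618
G1 X2.75 Y0.90 E0.4408
G1 X0.50 Y-3.00 E0.5198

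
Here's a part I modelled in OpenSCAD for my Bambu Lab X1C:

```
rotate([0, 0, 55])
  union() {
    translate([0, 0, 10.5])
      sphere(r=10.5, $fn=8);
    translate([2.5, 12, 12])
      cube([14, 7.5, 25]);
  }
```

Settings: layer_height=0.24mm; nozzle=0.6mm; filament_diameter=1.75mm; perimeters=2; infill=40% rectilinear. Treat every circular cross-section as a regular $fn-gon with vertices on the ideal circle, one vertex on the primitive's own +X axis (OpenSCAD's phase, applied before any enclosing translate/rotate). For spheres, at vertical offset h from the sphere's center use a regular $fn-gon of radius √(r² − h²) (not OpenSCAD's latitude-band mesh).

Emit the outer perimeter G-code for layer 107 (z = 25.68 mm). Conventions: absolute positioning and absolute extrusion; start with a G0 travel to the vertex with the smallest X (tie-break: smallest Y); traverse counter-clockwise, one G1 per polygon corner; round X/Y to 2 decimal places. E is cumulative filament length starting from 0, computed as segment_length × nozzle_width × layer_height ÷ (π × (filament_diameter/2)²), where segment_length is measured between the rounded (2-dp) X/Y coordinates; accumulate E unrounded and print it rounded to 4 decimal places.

G0 X-14.54 Y13.23 Z25.68
G1 X-8.40 Y8.93 E0.4488
G1 X-0.37 Y20.40 E1.2870
G1 X-6.51 Y24.70 E1.7358
G1 X-14.54 Y13.23 E2.5740

At z = 25.68 mm: the sphere does not reach this height (|z−center|=15.180 > r=10.5); the cube at (2.5, 12) is present — its section is the full 14×7.5 rectangle; Merging all regions: only the 14×7.5 cube at (2.5, 12) is present, so the union is just that shape — 1 connected region; (whole slice rotated 55° about Z — lengths, areas and connectivity unchanged). The outline is a single polygon with 4 vertices. Extrusion per mm of travel: 0.6 × 0.24 / (π × 0.875²) = 0.059868. Accumulating E over each segment gives final E = 2.5740.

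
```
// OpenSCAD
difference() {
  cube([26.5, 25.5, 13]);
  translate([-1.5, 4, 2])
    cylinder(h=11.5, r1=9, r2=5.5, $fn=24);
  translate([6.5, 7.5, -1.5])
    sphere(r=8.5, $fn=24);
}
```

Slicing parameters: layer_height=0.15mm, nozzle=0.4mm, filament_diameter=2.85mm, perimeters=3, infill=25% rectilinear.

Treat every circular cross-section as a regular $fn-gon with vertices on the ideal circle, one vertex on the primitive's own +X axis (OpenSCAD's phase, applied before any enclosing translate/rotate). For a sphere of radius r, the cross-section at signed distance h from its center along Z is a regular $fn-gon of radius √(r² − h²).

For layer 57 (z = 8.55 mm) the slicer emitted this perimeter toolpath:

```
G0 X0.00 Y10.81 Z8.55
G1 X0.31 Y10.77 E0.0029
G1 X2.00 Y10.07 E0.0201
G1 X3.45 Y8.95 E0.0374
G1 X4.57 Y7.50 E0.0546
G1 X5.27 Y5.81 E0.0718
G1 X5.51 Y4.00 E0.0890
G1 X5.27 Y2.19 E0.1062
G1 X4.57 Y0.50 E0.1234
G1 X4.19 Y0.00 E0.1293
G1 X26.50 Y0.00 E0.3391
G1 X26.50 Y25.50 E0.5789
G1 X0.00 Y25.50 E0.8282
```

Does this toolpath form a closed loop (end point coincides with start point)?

Start point (G0): (0.00, 10.81). End point (last G1): the path does not return to the start — open.

no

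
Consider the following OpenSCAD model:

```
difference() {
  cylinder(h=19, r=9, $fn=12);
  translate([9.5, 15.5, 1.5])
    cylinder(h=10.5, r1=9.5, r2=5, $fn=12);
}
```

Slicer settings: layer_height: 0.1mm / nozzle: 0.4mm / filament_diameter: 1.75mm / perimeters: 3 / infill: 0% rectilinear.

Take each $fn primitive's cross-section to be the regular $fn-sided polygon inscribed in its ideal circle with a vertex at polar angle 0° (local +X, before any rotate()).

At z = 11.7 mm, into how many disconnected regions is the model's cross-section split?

1

At z = 11.7 mm: the r=9 cylinder contributes a regular 12-gon of circumradius 9; the cone at (9.5, 15.5): at t=0.971 of its height the radius interpolates to r₁+(r₂−r₁)t = 5.129, giving a regular 12-gon of that circumradius; After the difference (first − rest): starting from the r=9 cylinder, the cone at (9.5, 15.5) misses the remaining region (no effect) — 1 connected region. The result has 1 disconnected region.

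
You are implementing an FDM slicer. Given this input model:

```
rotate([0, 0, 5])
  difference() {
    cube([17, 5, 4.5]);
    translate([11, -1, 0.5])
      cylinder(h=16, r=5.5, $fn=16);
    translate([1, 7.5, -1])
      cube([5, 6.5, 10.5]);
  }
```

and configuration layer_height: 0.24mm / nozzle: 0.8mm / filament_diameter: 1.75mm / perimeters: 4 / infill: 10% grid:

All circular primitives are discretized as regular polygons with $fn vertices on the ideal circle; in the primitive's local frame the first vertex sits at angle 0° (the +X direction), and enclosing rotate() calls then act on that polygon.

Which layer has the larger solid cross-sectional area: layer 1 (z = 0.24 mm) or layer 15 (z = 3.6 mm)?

layer 1 (z = 0.24 mm)

Layer 1 (z = 0.24): the 17×5 cube contributes its full rectangle (area 85.00 mm²); the cylinder at (11, -1) is absent (z outside [0.5, 16.5]); the cube at (1, 7.5) is present — its section is the full 5×6.5 rectangle (area 32.50 mm²); Taking the first minus the rest: starting from the 17×5 cube (85.00 mm²), the 5×6.5 cube at (1, 7.5) misses the remaining region (no effect) — area = 85.00 mm²; (whole slice rotated 5° about Z — lengths, areas and connectivity unchanged). So its area = 85.00 mm². Layer 15 (z = 3.6): the cube is present — its section is the full 17×5 rectangle (area 85.00 mm²); the cylinder at (11, -1): section is a regular 16-gon, circumradius r=5.5 (area = (16/2)·5.500²·sin(360°/16) = 92.61 mm²); the cube at (1, 7.5) (footprint 5×6.5) is included at this height (area 32.50 mm²); Taking the first minus the rest: starting from the 17×5 cube (85.00 mm²), the r=5.5 cylinder at (11, -1) partially overlaps it — only the 35.50 mm² overlap (of its 92.61 mm²) is removed, clipping the outline; the 5×6.5 cube at (1, 7.5) misses the remaining region (no effect) — area = 49.50 mm²; (whole slice rotated 5° about Z — lengths, areas and connectivity unchanged). So its area = 49.50 mm². Layer 1 is larger (85.00 vs 49.50 mm²).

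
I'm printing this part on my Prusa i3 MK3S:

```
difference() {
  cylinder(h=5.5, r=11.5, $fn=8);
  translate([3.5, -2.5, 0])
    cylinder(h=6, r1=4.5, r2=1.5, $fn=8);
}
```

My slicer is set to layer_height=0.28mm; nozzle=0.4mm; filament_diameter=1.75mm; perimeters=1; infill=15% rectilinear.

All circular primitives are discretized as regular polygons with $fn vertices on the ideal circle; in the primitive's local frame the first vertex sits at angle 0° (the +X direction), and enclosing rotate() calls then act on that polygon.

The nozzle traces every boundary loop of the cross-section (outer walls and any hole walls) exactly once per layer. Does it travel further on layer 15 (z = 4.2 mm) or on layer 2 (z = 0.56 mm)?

layer 2 (z = 0.56 mm)

Layer 15 (z = 4.2): the r=11.5 cylinder gives a regular 8-gon of circumradius 11.5 (constant along its height) (perimeter = 2·8·11.500·sin(180°/8) = 70.41 mm); the cone at (3.5, -2.5): at t=0.700 of its height the radius interpolates to r₁+(r₂−r₁)t = 2.400, giving a regular 8-gon of that circumradius (perimeter = 2·8·2.400·sin(180°/8) = 14.70 mm); Subtracting the remaining from the first: starting from the r=11.5 cylinder, the cone at (3.5, -2.5) lies wholly inside it (removes its full 16.29 mm² and its 14.70 mm outline becomes a hole wall) — boundary (outer + 1 inner loop) = 85.11 mm. So its perimeter = 85.11 mm. Layer 2 (z = 0.56): the r=11.5 cylinder gives a regular 8-gon of circumradius 11.5 (constant along its height) (perimeter = 2·8·11.500·sin(180°/8) = 70.41 mm); the cone at (3.5, -2.5): at t=0.093 of its height the radius interpolates to r₁+(r₂−r₁)t = 4.220, giving a regular 8-gon of that circumradius (perimeter = 2·8·4.220·sin(180°/8) = 25.84 mm); Taking the first minus the rest: starting from the r=11.5 cylinder, the cone at (3.5, -2.5) lies wholly inside it (removes its full 50.37 mm² and its 25.84 mm outline becomes a hole wall) — boundary (outer + 1 inner loop) = 96.25 mm. So its perimeter = 96.25 mm. Layer 2 is larger (96.25 vs 85.11 mm).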